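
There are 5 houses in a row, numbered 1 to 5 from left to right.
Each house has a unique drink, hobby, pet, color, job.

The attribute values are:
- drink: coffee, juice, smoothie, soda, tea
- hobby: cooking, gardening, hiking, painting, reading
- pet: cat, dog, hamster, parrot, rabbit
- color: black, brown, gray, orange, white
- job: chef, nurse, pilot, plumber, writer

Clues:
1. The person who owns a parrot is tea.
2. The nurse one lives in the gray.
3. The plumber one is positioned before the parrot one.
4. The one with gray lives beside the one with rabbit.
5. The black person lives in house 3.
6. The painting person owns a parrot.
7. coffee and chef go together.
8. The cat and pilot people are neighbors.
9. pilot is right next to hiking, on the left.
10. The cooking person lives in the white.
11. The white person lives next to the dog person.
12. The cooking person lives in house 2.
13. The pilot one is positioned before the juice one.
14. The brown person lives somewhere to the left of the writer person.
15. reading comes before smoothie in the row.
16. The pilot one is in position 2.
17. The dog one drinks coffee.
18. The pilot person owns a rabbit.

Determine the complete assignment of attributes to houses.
Solution:

House | Drink | Hobby | Pet | Color | Job
-----------------------------------------
  1   | soda | reading | cat | gray | nurse
  2   | smoothie | cooking | rabbit | white | pilot
  3   | coffee | hiking | dog | black | chef
  4   | juice | gardening | hamster | brown | plumber
  5   | tea | painting | parrot | orange | writer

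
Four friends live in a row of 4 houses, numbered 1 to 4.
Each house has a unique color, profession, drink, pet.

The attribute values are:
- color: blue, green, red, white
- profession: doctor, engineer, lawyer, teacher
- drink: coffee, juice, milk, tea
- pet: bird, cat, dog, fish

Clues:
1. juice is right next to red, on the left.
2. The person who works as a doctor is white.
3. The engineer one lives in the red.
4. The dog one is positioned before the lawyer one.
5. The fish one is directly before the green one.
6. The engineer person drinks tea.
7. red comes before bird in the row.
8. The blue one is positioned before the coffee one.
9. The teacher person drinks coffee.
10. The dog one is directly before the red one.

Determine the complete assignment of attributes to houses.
Solution:

House | Color | Profession | Drink | Pet
----------------------------------------
  1   | white | doctor | juice | dog
  2   | red | engineer | tea | cat
  3   | blue | lawyer | milk | fish
  4   | green | teacher | coffee | bird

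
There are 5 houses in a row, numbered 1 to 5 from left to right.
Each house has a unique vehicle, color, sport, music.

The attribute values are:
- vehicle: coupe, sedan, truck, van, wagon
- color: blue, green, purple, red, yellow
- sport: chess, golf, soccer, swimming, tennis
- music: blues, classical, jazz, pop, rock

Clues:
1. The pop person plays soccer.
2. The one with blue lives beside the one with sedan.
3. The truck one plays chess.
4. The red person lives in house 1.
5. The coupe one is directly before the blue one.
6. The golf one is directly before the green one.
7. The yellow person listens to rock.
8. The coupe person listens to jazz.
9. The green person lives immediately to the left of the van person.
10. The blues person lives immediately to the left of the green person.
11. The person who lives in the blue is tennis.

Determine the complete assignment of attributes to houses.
Solution:

House | Vehicle | Color | Sport | Music
---------------------------------------
  1   | wagon | red | golf | blues
  2   | coupe | green | swimming | jazz
  3   | van | blue | tennis | classical
  4   | sedan | purple | soccer | pop
  5   | truck | yellow | chess | rock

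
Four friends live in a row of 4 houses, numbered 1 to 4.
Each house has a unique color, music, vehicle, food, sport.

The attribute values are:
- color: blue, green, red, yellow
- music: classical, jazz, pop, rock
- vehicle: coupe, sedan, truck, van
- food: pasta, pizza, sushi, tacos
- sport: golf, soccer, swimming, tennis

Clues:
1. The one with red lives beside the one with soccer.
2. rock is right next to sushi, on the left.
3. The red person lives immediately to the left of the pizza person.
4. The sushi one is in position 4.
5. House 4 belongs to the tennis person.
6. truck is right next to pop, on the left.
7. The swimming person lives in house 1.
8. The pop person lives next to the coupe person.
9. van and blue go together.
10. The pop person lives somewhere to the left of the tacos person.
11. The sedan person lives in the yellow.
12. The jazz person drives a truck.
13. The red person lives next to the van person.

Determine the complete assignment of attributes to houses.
Solution:

House | Color | Music | Vehicle | Food | Sport
----------------------------------------------
  1   | red | jazz | truck | pasta | swimming
  2   | blue | pop | van | pizza | soccer
  3   | green | rock | coupe | tacos | golf
  4   | yellow | classical | sedan | sushi | tennis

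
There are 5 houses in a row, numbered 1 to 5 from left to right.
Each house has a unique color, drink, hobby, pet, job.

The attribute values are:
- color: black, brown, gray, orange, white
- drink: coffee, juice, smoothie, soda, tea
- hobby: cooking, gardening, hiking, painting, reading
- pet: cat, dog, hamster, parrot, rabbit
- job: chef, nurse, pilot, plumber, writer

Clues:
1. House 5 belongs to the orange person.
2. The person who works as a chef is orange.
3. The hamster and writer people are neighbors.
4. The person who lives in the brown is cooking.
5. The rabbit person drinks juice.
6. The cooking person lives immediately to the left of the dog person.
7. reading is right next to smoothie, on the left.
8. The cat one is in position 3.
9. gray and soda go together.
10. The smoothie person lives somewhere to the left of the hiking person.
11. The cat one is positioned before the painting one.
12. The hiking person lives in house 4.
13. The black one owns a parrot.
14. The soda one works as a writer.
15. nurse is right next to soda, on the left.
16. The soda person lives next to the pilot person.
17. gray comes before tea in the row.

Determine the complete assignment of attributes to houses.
Solution:

House | Color | Drink | Hobby | Pet | Job
-----------------------------------------
  1   | brown | coffee | cooking | hamster | nurse
  2   | gray | soda | reading | dog | writer
  3   | white | smoothie | gardening | cat | pilot
  4   | black | tea | hiking | parrot | plumber
  5   | orange | juice | painting | rabbit | chef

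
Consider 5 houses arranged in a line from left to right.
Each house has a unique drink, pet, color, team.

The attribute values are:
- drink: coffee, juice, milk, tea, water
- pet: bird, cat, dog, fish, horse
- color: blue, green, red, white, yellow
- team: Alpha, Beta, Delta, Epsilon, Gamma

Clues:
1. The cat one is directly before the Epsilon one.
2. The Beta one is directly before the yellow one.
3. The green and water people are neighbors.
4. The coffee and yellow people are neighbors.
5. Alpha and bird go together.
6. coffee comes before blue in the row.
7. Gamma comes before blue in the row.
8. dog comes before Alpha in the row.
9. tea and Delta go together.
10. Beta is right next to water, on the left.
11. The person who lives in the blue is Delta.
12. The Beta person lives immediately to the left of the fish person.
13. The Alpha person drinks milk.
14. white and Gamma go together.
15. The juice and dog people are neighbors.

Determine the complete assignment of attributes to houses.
Solution:

House | Drink | Pet | Color | Team
----------------------------------
  1   | coffee | cat | green | Beta
  2   | water | fish | yellow | Epsilon
  3   | juice | horse | white | Gamma
  4   | tea | dog | blue | Delta
  5   | milk | bird | red | Alpha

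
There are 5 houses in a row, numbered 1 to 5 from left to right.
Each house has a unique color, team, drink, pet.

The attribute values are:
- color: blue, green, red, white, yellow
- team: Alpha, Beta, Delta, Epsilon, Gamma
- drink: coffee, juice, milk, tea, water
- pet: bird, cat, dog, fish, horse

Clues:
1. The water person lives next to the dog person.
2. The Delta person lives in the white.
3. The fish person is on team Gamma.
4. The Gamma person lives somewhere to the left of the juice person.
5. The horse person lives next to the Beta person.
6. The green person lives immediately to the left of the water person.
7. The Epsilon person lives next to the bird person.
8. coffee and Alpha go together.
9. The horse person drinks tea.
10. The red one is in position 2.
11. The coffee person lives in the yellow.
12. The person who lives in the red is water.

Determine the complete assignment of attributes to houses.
Solution:

House | Color | Team | Drink | Pet
----------------------------------
  1   | green | Epsilon | tea | horse
  2   | red | Beta | water | bird
  3   | yellow | Alpha | coffee | dog
  4   | blue | Gamma | milk | fish
  5   | white | Delta | juice | cat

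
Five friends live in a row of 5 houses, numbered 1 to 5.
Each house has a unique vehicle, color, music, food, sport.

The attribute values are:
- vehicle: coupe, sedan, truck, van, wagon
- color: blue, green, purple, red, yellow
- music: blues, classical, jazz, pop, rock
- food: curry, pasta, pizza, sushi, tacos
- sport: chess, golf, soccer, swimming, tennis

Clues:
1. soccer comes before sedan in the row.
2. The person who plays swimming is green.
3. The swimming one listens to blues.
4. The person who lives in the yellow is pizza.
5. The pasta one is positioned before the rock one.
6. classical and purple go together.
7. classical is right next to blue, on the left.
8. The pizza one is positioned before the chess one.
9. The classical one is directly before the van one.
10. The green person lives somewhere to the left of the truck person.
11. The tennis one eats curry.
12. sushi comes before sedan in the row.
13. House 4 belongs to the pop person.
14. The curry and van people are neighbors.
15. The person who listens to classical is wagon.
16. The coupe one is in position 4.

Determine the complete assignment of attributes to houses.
Solution:

House | Vehicle | Color | Music | Food | Sport
----------------------------------------------
  1   | wagon | purple | classical | curry | tennis
  2   | van | blue | jazz | sushi | soccer
  3   | sedan | green | blues | pasta | swimming
  4   | coupe | yellow | pop | pizza | golf
  5   | truck | red | rock | tacos | chess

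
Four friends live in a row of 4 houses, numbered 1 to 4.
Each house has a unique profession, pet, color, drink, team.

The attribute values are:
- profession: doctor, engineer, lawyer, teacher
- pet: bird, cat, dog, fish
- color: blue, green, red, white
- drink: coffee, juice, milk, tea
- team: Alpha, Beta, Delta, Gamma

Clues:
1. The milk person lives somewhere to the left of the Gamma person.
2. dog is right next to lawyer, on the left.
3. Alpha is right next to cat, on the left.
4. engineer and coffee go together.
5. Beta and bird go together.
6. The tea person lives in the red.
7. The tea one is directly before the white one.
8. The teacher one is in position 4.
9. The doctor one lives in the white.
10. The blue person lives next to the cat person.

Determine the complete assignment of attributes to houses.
Solution:

House | Profession | Pet | Color | Drink | Team
-----------------------------------------------
  1   | engineer | dog | blue | coffee | Alpha
  2   | lawyer | cat | red | tea | Delta
  3   | doctor | bird | white | milk | Beta
  4   | teacher | fish | green | juice | Gamma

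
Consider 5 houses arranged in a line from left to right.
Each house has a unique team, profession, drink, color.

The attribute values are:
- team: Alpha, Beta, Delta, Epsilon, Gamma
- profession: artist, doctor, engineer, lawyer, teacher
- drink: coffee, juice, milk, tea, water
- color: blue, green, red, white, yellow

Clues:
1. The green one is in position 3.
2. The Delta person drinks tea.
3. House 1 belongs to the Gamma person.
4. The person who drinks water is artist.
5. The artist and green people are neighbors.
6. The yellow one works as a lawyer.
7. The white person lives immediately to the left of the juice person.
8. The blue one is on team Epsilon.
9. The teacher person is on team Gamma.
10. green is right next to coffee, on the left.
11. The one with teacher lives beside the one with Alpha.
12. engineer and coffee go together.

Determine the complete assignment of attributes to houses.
Solution:

House | Team | Profession | Drink | Color
-----------------------------------------
  1   | Gamma | teacher | milk | red
  2   | Alpha | artist | water | white
  3   | Beta | doctor | juice | green
  4   | Epsilon | engineer | coffee | blue
  5   | Delta | lawyer | tea | yellow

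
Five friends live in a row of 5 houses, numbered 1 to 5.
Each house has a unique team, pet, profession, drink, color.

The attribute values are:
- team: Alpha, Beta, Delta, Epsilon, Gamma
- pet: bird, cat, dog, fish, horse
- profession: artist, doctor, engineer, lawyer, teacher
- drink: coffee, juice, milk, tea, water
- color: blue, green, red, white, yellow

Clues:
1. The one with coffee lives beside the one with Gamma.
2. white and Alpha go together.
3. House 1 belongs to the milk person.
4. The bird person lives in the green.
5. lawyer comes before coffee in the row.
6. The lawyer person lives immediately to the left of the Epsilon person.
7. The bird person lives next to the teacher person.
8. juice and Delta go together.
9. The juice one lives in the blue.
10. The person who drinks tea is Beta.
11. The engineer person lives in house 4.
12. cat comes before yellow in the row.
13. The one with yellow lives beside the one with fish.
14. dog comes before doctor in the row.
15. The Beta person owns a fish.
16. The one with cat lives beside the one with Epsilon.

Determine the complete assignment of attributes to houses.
Solution:

House | Team | Pet | Profession | Drink | Color
-----------------------------------------------
  1   | Alpha | cat | lawyer | milk | white
  2   | Epsilon | bird | artist | coffee | green
  3   | Gamma | dog | teacher | water | yellow
  4   | Beta | fish | engineer | tea | red
  5   | Delta | horse | doctor | juice | blue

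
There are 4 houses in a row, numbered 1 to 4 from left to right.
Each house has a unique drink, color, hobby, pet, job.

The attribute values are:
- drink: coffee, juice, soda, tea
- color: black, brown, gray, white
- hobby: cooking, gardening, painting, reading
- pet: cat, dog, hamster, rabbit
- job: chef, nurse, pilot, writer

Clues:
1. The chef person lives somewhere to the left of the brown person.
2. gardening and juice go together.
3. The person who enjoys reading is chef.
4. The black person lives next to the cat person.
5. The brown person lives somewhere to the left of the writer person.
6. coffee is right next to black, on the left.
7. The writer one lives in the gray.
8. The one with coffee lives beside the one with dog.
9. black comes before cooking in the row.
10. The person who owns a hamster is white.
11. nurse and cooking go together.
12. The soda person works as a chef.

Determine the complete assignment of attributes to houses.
Solution:

House | Drink | Color | Hobby | Pet | Job
-----------------------------------------
  1   | coffee | white | painting | hamster | pilot
  2   | soda | black | reading | dog | chef
  3   | tea | brown | cooking | cat | nurse
  4   | juice | gray | gardening | rabbit | writer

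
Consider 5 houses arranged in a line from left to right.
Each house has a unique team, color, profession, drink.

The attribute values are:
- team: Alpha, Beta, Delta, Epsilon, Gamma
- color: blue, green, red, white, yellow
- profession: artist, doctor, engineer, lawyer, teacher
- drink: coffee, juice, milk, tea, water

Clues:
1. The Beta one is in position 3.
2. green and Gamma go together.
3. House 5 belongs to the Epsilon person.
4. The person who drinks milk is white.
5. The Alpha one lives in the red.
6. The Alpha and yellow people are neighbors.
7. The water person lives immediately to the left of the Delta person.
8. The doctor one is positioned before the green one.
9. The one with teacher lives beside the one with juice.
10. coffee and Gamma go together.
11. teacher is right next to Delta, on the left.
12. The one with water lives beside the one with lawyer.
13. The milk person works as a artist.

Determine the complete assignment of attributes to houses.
Solution:

House | Team | Color | Profession | Drink
-----------------------------------------
  1   | Alpha | red | teacher | water
  2   | Delta | yellow | lawyer | juice
  3   | Beta | blue | doctor | tea
  4   | Gamma | green | engineer | coffee
  5   | Epsilon | white | artist | milk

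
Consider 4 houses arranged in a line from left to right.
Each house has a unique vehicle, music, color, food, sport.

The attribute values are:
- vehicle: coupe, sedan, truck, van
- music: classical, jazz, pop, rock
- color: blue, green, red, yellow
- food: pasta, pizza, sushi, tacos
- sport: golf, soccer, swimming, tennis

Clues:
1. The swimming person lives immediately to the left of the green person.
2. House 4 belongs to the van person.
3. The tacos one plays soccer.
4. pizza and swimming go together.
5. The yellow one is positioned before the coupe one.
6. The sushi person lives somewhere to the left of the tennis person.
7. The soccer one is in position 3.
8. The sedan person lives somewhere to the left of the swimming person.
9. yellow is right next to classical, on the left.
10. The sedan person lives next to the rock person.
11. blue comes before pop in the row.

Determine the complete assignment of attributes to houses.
Solution:

House | Vehicle | Music | Color | Food | Sport
----------------------------------------------
  1   | sedan | jazz | blue | sushi | golf
  2   | truck | rock | yellow | pizza | swimming
  3   | coupe | classical | green | tacos | soccer
  4   | van | pop | red | pasta | tennis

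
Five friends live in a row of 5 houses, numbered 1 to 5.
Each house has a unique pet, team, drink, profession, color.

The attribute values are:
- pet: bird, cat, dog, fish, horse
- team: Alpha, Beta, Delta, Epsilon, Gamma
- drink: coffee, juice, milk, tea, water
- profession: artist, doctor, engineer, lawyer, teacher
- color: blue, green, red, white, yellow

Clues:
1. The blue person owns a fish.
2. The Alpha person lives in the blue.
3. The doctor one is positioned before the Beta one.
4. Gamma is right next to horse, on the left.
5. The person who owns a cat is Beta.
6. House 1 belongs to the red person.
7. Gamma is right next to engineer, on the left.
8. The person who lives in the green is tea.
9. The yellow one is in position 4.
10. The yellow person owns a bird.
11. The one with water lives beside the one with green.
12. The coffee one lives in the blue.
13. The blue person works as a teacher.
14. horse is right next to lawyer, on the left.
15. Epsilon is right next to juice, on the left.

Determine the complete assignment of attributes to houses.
Solution:

House | Pet | Team | Drink | Profession | Color
-----------------------------------------------
  1   | dog | Gamma | water | doctor | red
  2   | horse | Epsilon | tea | engineer | green
  3   | cat | Beta | juice | lawyer | white
  4   | bird | Delta | milk | artist | yellow
  5   | fish | Alpha | coffee | teacher | blue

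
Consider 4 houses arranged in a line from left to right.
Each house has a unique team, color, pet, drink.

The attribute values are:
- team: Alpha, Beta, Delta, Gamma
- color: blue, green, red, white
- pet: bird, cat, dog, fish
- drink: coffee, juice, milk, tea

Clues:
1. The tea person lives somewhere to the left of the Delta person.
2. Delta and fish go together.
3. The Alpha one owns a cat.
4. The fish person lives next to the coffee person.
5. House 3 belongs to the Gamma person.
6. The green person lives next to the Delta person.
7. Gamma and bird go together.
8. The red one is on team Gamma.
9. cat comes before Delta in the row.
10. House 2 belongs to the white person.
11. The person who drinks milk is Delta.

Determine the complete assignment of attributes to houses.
Solution:

House | Team | Color | Pet | Drink
----------------------------------
  1   | Alpha | green | cat | tea
  2   | Delta | white | fish | milk
  3   | Gamma | red | bird | coffee
  4   | Beta | blue | dog | juice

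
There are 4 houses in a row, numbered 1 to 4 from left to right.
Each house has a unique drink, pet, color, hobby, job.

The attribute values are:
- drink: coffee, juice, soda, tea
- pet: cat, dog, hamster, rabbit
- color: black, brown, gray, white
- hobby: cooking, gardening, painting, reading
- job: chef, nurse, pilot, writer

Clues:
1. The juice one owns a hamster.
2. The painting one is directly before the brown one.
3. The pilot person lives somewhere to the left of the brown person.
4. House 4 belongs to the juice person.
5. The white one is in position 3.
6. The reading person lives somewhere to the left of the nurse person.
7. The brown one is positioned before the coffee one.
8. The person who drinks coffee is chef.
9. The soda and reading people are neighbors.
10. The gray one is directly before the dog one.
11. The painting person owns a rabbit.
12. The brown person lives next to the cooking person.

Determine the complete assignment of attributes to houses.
Solution:

House | Drink | Pet | Color | Hobby | Job
-----------------------------------------
  1   | soda | rabbit | gray | painting | pilot
  2   | tea | dog | brown | reading | writer
  3   | coffee | cat | white | cooking | chef
  4   | juice | hamster | black | gardening | nurse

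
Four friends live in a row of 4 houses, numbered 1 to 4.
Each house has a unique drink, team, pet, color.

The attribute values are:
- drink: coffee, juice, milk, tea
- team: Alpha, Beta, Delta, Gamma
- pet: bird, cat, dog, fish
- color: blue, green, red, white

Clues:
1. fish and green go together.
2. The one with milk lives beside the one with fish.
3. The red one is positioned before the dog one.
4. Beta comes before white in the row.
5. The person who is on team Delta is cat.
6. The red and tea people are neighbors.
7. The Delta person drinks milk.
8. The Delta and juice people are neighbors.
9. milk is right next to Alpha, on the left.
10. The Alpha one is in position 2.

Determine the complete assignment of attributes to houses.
Solution:

House | Drink | Team | Pet | Color
----------------------------------
  1   | milk | Delta | cat | blue
  2   | juice | Alpha | fish | green
  3   | coffee | Beta | bird | red
  4   | tea | Gamma | dog | white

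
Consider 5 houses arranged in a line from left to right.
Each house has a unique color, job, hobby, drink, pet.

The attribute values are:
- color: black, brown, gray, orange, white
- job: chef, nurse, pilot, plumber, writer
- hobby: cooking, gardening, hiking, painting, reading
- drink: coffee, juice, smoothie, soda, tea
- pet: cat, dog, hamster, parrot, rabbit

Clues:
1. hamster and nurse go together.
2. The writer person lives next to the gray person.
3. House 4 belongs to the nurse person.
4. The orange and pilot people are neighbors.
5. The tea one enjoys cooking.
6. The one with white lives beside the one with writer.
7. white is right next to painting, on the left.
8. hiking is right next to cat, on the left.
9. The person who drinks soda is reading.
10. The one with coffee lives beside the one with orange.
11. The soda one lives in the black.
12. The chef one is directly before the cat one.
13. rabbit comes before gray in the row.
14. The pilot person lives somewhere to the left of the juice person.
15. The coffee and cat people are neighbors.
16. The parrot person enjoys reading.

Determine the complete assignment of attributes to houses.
Solution:

House | Color | Job | Hobby | Drink | Pet
-----------------------------------------
  1   | white | chef | hiking | coffee | rabbit
  2   | orange | writer | painting | smoothie | cat
  3   | gray | pilot | cooking | tea | dog
  4   | brown | nurse | gardening | juice | hamster
  5   | black | plumber | reading | soda | parrot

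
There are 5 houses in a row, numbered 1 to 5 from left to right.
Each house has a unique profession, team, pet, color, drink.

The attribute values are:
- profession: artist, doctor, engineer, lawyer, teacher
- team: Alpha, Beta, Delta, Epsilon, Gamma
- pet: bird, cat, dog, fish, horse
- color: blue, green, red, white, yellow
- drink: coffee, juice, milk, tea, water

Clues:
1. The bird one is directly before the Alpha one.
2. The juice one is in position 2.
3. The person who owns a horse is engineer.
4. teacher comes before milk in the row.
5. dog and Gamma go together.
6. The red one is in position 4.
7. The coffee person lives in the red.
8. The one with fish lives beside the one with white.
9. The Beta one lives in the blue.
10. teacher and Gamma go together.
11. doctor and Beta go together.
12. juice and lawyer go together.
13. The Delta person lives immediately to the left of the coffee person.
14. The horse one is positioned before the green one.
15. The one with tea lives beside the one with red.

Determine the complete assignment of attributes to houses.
Solution:

House | Profession | Team | Pet | Color | Drink
-----------------------------------------------
  1   | doctor | Beta | bird | blue | water
  2   | lawyer | Alpha | fish | yellow | juice
  3   | engineer | Delta | horse | white | tea
  4   | teacher | Gamma | dog | red | coffee
  5   | artist | Epsilon | cat | green | milk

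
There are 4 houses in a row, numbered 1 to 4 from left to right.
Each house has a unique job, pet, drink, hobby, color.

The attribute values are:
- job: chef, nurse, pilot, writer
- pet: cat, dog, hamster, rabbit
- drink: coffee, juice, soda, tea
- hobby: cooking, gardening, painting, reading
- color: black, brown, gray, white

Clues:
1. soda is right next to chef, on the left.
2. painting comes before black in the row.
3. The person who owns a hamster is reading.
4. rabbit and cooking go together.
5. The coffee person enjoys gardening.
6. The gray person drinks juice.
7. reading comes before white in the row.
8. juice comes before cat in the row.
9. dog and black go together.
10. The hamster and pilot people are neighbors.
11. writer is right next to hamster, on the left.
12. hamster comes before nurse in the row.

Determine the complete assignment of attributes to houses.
Solution:

House | Job | Pet | Drink | Hobby | Color
-----------------------------------------
  1   | writer | rabbit | soda | cooking | brown
  2   | chef | hamster | juice | reading | gray
  3   | pilot | cat | tea | painting | white
  4   | nurse | dog | coffee | gardening | black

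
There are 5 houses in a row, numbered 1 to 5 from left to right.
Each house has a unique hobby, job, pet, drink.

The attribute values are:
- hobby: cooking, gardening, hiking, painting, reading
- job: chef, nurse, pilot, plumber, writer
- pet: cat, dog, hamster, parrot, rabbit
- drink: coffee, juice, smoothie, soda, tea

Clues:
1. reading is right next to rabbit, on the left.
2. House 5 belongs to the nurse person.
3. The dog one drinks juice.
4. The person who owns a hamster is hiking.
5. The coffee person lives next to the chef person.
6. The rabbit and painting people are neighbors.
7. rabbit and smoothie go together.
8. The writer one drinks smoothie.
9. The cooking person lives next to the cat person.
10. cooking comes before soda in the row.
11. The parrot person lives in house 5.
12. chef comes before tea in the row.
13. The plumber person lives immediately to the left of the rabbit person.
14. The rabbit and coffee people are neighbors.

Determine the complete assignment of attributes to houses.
Solution:

House | Hobby | Job | Pet | Drink
---------------------------------
  1   | reading | plumber | dog | juice
  2   | cooking | writer | rabbit | smoothie
  3   | painting | pilot | cat | coffee
  4   | hiking | chef | hamster | soda
  5   | gardening | nurse | parrot | tea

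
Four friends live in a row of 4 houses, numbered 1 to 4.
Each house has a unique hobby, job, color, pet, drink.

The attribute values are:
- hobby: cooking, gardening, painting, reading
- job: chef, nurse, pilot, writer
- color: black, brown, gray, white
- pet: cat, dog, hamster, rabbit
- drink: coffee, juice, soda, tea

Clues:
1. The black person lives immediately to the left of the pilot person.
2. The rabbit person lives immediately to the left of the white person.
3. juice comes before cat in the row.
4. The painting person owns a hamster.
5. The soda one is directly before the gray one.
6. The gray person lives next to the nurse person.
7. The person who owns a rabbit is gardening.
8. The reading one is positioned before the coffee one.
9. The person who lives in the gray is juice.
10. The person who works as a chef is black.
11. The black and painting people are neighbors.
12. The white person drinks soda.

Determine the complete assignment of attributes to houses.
Solution:

House | Hobby | Job | Color | Pet | Drink
-----------------------------------------
  1   | gardening | chef | black | rabbit | tea
  2   | painting | pilot | white | hamster | soda
  3   | reading | writer | gray | dog | juice
  4   | cooking | nurse | brown | cat | coffee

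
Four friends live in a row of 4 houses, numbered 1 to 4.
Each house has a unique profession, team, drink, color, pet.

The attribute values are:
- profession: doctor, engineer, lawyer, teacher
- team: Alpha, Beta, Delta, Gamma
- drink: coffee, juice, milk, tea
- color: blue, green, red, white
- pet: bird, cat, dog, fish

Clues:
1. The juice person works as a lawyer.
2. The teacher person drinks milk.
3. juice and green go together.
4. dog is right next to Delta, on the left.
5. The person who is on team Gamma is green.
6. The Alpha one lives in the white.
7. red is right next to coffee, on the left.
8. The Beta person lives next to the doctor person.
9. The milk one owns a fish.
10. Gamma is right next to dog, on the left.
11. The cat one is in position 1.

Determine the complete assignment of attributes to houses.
Solution:

House | Profession | Team | Drink | Color | Pet
-----------------------------------------------
  1   | lawyer | Gamma | juice | green | cat
  2   | engineer | Beta | tea | red | dog
  3   | doctor | Delta | coffee | blue | bird
  4   | teacher | Alpha | milk | white | fish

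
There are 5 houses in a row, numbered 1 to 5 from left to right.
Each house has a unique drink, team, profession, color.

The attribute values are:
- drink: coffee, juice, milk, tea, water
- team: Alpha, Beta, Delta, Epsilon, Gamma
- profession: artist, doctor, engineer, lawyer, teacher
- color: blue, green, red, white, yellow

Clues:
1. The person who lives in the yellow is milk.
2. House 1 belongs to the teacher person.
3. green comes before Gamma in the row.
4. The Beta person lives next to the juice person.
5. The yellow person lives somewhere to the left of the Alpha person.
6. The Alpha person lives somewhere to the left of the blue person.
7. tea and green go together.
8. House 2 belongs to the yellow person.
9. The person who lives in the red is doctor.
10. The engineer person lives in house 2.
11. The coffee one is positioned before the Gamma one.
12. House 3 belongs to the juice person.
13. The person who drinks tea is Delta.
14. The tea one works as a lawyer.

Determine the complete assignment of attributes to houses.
Solution:

House | Drink | Team | Profession | Color
-----------------------------------------
  1   | coffee | Epsilon | teacher | white
  2   | milk | Beta | engineer | yellow
  3   | juice | Alpha | doctor | red
  4   | tea | Delta | lawyer | green
  5   | water | Gamma | artist | blue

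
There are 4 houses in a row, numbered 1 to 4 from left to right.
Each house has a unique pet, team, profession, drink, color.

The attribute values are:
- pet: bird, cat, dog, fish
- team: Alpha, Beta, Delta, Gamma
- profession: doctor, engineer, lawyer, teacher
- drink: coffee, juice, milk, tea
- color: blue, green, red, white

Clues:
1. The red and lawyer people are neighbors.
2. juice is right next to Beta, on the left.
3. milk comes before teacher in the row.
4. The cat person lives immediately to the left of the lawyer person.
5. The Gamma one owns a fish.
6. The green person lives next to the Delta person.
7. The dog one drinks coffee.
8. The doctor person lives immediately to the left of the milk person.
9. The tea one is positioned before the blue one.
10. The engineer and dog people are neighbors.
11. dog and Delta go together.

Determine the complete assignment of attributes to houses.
Solution:

House | Pet | Team | Profession | Drink | Color
-----------------------------------------------
  1   | cat | Alpha | doctor | juice | red
  2   | bird | Beta | lawyer | milk | white
  3   | fish | Gamma | engineer | tea | green
  4   | dog | Delta | teacher | coffee | blue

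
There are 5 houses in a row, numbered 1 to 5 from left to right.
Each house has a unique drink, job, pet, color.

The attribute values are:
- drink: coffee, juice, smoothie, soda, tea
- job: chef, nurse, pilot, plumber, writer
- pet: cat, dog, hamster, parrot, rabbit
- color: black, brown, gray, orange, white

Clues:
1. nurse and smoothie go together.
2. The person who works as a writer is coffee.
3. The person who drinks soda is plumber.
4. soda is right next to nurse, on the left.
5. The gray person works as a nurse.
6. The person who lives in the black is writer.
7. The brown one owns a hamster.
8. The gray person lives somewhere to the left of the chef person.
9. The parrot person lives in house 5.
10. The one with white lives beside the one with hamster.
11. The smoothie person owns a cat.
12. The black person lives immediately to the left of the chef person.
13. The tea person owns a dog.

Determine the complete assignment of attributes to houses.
Solution:

House | Drink | Job | Pet | Color
---------------------------------
  1   | tea | pilot | dog | white
  2   | soda | plumber | hamster | brown
  3   | smoothie | nurse | cat | gray
  4   | coffee | writer | rabbit | black
  5   | juice | chef | parrot | orange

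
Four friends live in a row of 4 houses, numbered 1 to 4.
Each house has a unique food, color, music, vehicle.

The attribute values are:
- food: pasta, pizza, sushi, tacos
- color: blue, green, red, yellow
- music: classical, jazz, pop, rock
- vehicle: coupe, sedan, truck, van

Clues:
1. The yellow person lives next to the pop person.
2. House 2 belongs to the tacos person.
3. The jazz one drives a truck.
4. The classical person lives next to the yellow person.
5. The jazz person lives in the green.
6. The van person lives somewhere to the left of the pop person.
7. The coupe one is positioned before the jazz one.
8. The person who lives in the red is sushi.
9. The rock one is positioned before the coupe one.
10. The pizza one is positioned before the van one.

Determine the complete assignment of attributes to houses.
Solution:

House | Food | Color | Music | Vehicle
--------------------------------------
  1   | pizza | blue | classical | sedan
  2   | tacos | yellow | rock | van
  3   | sushi | red | pop | coupe
  4   | pasta | green | jazz | truck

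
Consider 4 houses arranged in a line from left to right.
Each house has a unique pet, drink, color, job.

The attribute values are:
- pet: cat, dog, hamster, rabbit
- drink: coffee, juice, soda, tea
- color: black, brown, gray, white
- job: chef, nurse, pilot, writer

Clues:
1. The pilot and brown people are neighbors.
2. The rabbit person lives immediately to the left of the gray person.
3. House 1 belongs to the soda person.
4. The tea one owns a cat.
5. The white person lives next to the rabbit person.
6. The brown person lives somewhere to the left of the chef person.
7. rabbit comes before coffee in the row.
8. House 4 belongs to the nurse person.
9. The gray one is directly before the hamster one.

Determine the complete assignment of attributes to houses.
Solution:

House | Pet | Drink | Color | Job
---------------------------------
  1   | dog | soda | white | pilot
  2   | rabbit | juice | brown | writer
  3   | cat | tea | gray | chef
  4   | hamster | coffee | black | nurse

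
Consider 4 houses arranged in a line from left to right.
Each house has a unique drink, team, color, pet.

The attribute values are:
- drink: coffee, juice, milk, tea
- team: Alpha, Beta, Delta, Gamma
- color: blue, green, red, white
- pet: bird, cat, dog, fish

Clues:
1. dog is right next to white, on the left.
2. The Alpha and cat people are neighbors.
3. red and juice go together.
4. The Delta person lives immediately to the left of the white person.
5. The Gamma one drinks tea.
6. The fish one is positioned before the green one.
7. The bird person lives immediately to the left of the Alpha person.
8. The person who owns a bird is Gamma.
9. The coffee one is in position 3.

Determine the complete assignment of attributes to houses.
Solution:

House | Drink | Team | Color | Pet
----------------------------------
  1   | juice | Delta | red | dog
  2   | tea | Gamma | white | bird
  3   | coffee | Alpha | blue | fish
  4   | milk | Beta | green | cat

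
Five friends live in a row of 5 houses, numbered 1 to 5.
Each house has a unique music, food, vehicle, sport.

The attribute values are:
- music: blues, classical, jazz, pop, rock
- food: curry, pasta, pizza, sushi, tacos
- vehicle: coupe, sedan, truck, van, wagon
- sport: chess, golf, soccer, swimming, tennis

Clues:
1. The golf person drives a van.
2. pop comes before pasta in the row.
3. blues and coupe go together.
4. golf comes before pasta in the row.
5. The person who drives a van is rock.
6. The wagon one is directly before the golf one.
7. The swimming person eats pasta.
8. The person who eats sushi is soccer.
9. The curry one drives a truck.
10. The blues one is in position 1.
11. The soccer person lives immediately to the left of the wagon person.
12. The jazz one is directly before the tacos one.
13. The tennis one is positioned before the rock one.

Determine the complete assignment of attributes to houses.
Solution:

House | Music | Food | Vehicle | Sport
--------------------------------------
  1   | blues | sushi | coupe | soccer
  2   | jazz | pizza | wagon | tennis
  3   | rock | tacos | van | golf
  4   | pop | curry | truck | chess
  5   | classical | pasta | sedan | swimming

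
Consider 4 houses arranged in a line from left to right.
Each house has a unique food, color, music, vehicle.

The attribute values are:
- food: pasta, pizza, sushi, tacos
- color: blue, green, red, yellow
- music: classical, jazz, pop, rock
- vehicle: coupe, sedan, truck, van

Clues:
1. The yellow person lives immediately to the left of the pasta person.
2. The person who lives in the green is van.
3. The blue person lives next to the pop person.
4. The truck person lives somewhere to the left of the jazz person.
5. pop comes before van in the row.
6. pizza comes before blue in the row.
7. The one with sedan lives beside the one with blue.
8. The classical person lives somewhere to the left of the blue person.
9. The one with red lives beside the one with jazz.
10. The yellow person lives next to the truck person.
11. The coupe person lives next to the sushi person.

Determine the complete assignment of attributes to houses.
Solution:

House | Food | Color | Music | Vehicle
--------------------------------------
  1   | pizza | yellow | classical | sedan
  2   | pasta | blue | rock | truck
  3   | tacos | red | pop | coupe
  4   | sushi | green | jazz | van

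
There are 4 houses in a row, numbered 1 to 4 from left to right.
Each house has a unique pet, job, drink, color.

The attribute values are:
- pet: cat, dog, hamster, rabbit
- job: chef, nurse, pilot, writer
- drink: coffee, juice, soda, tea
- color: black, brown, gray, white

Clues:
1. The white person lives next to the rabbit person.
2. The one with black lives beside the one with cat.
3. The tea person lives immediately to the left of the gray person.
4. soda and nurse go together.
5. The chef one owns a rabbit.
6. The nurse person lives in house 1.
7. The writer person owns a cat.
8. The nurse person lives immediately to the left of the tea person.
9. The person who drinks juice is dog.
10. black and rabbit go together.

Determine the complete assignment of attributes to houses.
Solution:

House | Pet | Job | Drink | Color
---------------------------------
  1   | hamster | nurse | soda | white
  2   | rabbit | chef | tea | black
  3   | cat | writer | coffee | gray
  4   | dog | pilot | juice | brown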